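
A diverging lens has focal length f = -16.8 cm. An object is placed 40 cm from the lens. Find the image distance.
1/di = 1/f − 1/do → di = -11.83 cm (virtual image)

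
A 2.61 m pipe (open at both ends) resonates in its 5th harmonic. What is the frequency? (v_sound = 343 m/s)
fₙ = nv/(2L) = 328.5 Hz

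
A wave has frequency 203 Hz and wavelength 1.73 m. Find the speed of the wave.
v = fλ = 351.2 m/s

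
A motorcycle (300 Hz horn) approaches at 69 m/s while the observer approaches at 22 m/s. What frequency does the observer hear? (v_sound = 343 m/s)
f_obs = f·(v + v_o)/(v − v_s) = 399.6 Hz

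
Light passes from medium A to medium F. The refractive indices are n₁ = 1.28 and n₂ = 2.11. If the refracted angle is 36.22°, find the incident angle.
sin θ₁ = (n₂/n₁)·sin θ₂ → θ₁ = 76.92°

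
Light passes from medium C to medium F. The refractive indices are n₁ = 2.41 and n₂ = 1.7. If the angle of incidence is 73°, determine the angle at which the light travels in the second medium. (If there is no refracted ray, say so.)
sin θ₂ = (n₁/n₂)·sin θ₁ = 1.356 > 1, so there is no refracted ray — the light undergoes total internal reflection.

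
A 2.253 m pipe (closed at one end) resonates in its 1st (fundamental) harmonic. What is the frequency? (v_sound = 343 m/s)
fₙ = nv/(4L) = 38.06 Hz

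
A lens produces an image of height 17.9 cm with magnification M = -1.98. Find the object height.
ho = |hi|/|M| = 9.04 cm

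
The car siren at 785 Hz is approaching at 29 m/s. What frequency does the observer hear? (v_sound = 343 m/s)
f_obs = f·v/(v − v_s) = 857.5 Hz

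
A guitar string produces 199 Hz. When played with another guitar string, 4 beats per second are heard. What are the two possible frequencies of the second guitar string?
f₂ = 199 ± 4 Hz → 203 Hz or 195 Hz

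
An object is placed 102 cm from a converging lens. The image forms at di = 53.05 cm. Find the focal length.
1/f = 1/do + 1/di → f = 34.9 cm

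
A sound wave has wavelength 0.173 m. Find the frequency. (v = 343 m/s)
f = v/λ = 1983 Hz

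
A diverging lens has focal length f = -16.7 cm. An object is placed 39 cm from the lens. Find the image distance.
1/di = 1/f − 1/do → di = -11.69 cm (virtual image)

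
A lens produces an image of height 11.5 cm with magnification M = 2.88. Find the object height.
ho = |hi|/|M| = 3.993 cm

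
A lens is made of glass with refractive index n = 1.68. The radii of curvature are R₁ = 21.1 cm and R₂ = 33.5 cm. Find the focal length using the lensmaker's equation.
1/f = (n − 1)(1/R₁ − 1/R₂) → f = 83.83 cm (converging lens)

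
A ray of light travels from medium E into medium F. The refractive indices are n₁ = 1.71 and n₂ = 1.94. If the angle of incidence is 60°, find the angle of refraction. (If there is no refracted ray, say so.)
sin θ₂ = (n₁/n₂)·sin θ₁ = 0.7634 → θ₂ = 49.76°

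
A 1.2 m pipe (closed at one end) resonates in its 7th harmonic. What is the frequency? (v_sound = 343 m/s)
fₙ = nv/(4L) = 500.2 Hz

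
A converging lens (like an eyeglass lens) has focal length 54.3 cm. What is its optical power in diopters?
P = 1/f = 1.842 D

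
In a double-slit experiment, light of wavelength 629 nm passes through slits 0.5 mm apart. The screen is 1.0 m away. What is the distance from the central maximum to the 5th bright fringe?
y = mλL/d = 6.29 mm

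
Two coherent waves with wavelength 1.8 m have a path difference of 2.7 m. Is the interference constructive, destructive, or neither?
destructive — path difference = 1.5λ, an odd multiple of λ/2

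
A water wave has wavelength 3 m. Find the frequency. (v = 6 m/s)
f = v/λ = 2 Hz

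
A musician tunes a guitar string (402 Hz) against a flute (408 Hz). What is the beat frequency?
6 Hz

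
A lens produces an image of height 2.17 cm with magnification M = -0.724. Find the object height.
ho = |hi|/|M| = 2.997 cm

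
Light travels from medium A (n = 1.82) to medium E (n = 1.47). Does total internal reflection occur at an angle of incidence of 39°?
θc = arcsin(n₂/n₁) = 53.87°; 39° < θc, so no — the ray refracts.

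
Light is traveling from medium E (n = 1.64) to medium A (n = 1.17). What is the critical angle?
θc = arcsin(n₂/n₁) = 45.51°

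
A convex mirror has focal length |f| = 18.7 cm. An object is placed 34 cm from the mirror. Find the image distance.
f = −18.7 cm (convex); 1/di = 1/f − 1/do → di = -12.06 cm (virtual image, behind mirror)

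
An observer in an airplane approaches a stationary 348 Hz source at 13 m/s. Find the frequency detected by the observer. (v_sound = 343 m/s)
f_obs = f·(v + v_o)/v = 361.2 Hz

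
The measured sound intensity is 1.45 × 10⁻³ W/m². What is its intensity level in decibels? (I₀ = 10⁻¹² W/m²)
β = 10·log₁₀(I/I₀) = 91.61 dB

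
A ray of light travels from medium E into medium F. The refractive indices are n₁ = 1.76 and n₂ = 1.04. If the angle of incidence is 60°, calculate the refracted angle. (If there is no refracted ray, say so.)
sin θ₂ = (n₁/n₂)·sin θ₁ = 1.466 > 1, so there is no refracted ray — the light undergoes total internal reflection.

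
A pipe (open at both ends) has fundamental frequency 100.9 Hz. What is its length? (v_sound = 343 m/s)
L = v/(2f₁) = 1.7 m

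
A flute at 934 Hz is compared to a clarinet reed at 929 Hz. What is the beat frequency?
5 Hz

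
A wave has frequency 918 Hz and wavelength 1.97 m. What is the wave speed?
v = fλ = 1808 m/s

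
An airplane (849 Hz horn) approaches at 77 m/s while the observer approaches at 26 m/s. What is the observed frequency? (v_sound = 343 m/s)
f_obs = f·(v + v_o)/(v − v_s) = 1178 Hz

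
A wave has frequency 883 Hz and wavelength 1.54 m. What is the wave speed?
v = fλ = 1360 m/s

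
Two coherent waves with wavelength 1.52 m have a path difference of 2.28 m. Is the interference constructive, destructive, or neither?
destructive — path difference = 1.5λ, an odd multiple of λ/2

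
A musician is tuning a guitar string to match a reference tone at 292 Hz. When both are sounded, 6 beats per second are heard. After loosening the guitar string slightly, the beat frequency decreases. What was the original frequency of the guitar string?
298 Hz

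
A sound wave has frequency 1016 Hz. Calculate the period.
T = 1/f = 9.843 × 10⁻⁴ s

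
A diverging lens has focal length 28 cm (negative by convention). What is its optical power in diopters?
P = 1/f = -3.571 D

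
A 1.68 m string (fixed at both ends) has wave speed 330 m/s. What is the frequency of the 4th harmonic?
fₙ = nv/(2L) = 392.9 Hz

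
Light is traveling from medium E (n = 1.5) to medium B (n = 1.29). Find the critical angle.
θc = arcsin(n₂/n₁) = 59.32°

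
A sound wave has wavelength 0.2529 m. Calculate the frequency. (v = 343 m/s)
f = v/λ = 1356 Hz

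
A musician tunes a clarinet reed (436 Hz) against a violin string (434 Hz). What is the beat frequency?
2 Hz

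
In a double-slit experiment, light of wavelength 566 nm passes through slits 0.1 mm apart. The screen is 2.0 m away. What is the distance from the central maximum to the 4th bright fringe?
y = mλL/d = 45.28 mm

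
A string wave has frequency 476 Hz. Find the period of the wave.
T = 1/f = 0.002101 s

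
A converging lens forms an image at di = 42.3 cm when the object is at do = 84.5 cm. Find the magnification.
M = −di/do = -0.5006 (inverted image)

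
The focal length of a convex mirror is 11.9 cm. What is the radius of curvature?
R = 2|f| = 23.8 cm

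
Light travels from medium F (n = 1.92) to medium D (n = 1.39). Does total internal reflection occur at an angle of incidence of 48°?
θc = arcsin(n₂/n₁) = 46.38°; 48° > θc, so yes — total internal reflection.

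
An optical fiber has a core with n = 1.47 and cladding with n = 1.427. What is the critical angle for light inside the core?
θc = arcsin(n_cladding/n_core) = 76.11°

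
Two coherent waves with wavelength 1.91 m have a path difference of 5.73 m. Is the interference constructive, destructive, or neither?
constructive — path difference = 3λ, a whole number of wavelengths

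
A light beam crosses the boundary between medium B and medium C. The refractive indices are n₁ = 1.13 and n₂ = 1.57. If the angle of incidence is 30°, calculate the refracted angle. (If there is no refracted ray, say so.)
sin θ₂ = (n₁/n₂)·sin θ₁ = 0.3599 → θ₂ = 21.09°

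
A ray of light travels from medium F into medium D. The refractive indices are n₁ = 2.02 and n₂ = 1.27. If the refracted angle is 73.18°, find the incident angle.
sin θ₁ = (n₂/n₁)·sin θ₂ → θ₁ = 37°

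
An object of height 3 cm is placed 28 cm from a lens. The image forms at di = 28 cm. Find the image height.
hi = (-di/do) × ho = -3 cm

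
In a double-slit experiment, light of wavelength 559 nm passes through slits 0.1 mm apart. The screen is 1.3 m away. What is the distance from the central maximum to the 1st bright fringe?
y = mλL/d = 7.267 mm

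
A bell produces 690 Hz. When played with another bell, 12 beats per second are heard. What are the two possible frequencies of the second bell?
f₂ = 690 ± 12 Hz → 702 Hz or 678 Hz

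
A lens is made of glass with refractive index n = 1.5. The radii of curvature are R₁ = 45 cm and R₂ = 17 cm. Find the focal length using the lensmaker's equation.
1/f = (n − 1)(1/R₁ − 1/R₂) → f = -54.64 cm (diverging lens)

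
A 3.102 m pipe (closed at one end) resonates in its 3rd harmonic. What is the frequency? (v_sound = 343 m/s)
fₙ = nv/(4L) = 82.93 Hz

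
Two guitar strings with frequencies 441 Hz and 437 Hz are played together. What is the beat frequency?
4 Hz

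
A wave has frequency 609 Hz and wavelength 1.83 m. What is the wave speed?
v = fλ = 1114 m/s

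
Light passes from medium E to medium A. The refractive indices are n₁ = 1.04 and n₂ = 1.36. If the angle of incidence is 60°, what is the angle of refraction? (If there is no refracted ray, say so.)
sin θ₂ = (n₁/n₂)·sin θ₁ = 0.6623 → θ₂ = 41.47°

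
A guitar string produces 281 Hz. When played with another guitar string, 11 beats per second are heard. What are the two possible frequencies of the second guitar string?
f₂ = 281 ± 11 Hz → 292 Hz or 270 Hz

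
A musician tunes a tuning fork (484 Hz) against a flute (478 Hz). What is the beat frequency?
6 Hz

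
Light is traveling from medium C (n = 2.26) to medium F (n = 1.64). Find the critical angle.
θc = arcsin(n₂/n₁) = 46.52°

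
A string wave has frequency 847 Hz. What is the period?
T = 1/f = 0.001181 s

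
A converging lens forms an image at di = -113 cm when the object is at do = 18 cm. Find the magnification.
M = −di/do = 6.278 (upright image)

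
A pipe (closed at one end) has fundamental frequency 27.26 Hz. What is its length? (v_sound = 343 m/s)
L = v/(4f₁) = 3.146 m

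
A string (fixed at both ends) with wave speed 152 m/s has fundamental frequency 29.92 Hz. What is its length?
L = v/(2f₁) = 2.54 m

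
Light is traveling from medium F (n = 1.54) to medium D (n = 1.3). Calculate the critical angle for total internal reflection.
θc = arcsin(n₂/n₁) = 57.58°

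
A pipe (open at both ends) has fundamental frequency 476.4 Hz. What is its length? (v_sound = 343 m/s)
L = v/(2f₁) = 0.36 m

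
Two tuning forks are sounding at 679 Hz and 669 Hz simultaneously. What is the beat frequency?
10 Hz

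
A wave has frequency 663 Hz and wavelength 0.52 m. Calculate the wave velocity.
v = fλ = 344.8 m/s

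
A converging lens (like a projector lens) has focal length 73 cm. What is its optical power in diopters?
P = 1/f = 1.37 D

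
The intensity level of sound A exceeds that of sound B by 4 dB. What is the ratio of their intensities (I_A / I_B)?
I_A/I_B = 10^(Δβ/10) = 2.512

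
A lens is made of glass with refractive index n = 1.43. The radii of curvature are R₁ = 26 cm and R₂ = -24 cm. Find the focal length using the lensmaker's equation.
1/f = (n − 1)(1/R₁ − 1/R₂) → f = 29.02 cm (converging lens)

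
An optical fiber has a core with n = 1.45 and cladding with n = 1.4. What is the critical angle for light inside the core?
θc = arcsin(n_cladding/n_core) = 74.91°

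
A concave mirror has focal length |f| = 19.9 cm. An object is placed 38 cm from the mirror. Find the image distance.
f = +19.9 cm (concave); 1/di = 1/f − 1/do → di = 41.78 cm (real image, in front of mirror)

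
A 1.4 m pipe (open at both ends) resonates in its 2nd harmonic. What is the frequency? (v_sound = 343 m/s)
fₙ = nv/(2L) = 245 Hz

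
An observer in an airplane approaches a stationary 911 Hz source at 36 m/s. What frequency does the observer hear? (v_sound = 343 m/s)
f_obs = f·(v + v_o)/v = 1007 Hz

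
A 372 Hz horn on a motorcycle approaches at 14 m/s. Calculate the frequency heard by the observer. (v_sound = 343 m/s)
f_obs = f·v/(v − v_s) = 387.8 Hz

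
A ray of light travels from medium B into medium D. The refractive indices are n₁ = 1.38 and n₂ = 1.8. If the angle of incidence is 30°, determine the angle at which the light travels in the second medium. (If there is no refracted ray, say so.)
sin θ₂ = (n₁/n₂)·sin θ₁ = 0.3833 → θ₂ = 22.54°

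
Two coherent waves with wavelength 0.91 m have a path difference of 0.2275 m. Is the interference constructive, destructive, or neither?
neither (partial) — path difference = 0.25λ, neither a whole number of wavelengths nor an odd multiple of λ/2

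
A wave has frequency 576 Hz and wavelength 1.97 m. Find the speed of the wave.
v = fλ = 1135 m/s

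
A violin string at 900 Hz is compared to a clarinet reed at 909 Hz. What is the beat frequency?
9 Hz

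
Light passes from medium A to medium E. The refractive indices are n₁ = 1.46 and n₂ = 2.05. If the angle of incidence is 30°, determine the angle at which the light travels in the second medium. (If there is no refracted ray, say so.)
sin θ₂ = (n₁/n₂)·sin θ₁ = 0.3561 → θ₂ = 20.86°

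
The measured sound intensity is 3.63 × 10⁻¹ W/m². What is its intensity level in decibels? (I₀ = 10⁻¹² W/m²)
β = 10·log₁₀(I/I₀) = 115.6 dB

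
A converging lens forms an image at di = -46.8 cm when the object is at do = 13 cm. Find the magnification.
M = −di/do = 3.6 (upright image)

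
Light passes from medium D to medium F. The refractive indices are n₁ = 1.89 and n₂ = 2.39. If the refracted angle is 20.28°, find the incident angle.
sin θ₁ = (n₂/n₁)·sin θ₂ → θ₁ = 26°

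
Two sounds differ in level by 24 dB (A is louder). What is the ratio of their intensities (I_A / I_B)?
I_A/I_B = 10^(Δβ/10) = 251.2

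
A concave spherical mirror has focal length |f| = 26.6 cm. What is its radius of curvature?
R = 2|f| = 53.2 cm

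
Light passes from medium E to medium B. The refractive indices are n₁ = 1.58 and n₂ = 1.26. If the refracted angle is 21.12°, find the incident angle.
sin θ₁ = (n₂/n₁)·sin θ₂ → θ₁ = 16.7°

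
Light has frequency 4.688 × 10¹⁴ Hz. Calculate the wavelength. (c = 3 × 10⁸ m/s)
λ = c/f = 639.9 nm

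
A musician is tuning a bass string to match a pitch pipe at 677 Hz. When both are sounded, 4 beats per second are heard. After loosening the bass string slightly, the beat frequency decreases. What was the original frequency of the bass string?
681 Hz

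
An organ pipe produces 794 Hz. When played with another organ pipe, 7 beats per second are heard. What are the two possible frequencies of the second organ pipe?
f₂ = 794 ± 7 Hz → 801 Hz or 787 Hz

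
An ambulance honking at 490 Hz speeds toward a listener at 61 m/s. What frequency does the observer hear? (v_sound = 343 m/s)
f_obs = f·v/(v − v_s) = 596 Hz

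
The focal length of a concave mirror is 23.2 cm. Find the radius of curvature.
R = 2|f| = 46.4 cm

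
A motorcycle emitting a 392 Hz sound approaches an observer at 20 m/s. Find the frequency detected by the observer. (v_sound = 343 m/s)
f_obs = f·v/(v − v_s) = 416.3 Hz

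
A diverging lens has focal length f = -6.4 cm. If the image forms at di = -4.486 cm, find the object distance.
1/do = 1/f − 1/di → do = 15 cm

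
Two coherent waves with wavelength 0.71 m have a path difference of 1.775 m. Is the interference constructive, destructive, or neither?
destructive — path difference = 2.5λ, an odd multiple of λ/2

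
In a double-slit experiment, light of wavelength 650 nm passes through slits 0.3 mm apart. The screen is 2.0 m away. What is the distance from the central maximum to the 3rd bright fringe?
y = mλL/d = 13 mm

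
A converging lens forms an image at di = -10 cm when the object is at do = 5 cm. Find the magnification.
M = −di/do = 2 (upright image)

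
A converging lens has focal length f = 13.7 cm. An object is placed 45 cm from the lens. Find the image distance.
1/di = 1/f − 1/do → di = 19.7 cm (real image)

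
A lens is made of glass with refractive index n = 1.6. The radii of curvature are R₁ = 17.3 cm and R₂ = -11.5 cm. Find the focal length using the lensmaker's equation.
1/f = (n − 1)(1/R₁ − 1/R₂) → f = 11.51 cm (converging lens)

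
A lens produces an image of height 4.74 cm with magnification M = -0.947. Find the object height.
ho = |hi|/|M| = 5.005 cm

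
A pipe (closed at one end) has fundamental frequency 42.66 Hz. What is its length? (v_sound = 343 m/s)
L = v/(4f₁) = 2.01 m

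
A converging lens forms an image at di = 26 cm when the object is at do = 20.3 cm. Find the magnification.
M = −di/do = -1.281 (inverted image)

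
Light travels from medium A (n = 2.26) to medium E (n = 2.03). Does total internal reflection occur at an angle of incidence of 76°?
θc = arcsin(n₂/n₁) = 63.93°; 76° > θc, so yes — total internal reflection.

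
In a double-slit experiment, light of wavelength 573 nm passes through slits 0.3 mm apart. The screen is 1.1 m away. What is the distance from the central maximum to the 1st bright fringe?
y = mλL/d = 2.101 mm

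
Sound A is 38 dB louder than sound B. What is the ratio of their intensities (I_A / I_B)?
I_A/I_B = 10^(Δβ/10) = 6310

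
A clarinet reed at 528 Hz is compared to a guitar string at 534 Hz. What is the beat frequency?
6 Hz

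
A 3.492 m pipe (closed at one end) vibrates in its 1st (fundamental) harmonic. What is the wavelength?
λₙ = 4L/n = 13.97 m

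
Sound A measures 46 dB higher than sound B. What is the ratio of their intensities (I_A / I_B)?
I_A/I_B = 10^(Δβ/10) = 39810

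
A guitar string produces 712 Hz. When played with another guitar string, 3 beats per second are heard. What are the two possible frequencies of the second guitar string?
f₂ = 712 ± 3 Hz → 715 Hz or 709 Hz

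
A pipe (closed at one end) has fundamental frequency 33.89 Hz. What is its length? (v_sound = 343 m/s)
L = v/(4f₁) = 2.53 m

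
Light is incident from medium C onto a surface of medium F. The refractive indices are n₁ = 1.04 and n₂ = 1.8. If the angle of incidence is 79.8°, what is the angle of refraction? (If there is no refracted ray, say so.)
sin θ₂ = (n₁/n₂)·sin θ₁ = 0.5686 → θ₂ = 34.66°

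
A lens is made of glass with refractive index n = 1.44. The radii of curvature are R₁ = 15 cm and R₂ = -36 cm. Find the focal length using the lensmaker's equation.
1/f = (n − 1)(1/R₁ − 1/R₂) → f = 24.06 cm (converging lens)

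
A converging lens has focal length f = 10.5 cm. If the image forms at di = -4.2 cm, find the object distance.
1/do = 1/f − 1/di → do = 3 cm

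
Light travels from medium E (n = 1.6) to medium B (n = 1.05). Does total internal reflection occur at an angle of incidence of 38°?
θc = arcsin(n₂/n₁) = 41.01°; 38° < θc, so no — the ray refracts.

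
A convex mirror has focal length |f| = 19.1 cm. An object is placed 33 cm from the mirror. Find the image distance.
f = −19.1 cm (convex); 1/di = 1/f − 1/do → di = -12.1 cm (virtual image, behind mirror)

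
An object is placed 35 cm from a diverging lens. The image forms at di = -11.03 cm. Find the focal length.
1/f = 1/do + 1/di → f = -16.11 cm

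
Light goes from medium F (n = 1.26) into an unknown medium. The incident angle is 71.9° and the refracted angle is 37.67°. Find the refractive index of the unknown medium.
n₂ = n₁·sin θ₁ / sin θ₂ = 1.96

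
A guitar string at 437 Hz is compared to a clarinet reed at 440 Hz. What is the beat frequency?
3 Hz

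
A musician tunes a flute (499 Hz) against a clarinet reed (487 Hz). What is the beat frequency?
12 Hz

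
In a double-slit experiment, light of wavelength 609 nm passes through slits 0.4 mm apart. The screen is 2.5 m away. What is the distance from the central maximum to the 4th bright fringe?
y = mλL/d = 15.22 mm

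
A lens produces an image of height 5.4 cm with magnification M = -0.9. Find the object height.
ho = |hi|/|M| = 6 cm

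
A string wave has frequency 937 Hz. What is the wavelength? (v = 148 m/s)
λ = v/f = 0.158 m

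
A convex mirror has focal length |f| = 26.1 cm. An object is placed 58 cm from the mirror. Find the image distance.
f = −26.1 cm (convex); 1/di = 1/f − 1/do → di = -18 cm (virtual image, behind mirror)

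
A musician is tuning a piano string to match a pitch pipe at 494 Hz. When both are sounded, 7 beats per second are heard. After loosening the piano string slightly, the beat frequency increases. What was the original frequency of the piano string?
487 Hz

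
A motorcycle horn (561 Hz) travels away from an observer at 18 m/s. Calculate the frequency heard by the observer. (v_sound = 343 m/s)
f_obs = f·v/(v + v_s) = 533 Hz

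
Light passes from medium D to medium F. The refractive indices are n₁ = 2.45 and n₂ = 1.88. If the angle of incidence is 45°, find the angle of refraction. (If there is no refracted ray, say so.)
sin θ₂ = (n₁/n₂)·sin θ₁ = 0.9215 → θ₂ = 67.15°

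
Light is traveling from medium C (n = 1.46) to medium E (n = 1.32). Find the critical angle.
θc = arcsin(n₂/n₁) = 64.7°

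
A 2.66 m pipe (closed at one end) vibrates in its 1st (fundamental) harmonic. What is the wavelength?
λₙ = 4L/n = 10.64 m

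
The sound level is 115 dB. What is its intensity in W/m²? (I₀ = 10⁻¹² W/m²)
I = I₀·10^(β/10) = 3.16 × 10⁻¹ W/m²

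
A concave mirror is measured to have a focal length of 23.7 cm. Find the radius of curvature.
R = 2|f| = 47.4 cm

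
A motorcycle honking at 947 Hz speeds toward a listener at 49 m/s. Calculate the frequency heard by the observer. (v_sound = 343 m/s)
f_obs = f·v/(v − v_s) = 1105 Hz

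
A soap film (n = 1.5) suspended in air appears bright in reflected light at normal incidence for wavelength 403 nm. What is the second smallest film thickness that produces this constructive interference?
2nt = (m − ½)λ with m = 2 → t = (m − ½)λ/(2n) = 201.5 nm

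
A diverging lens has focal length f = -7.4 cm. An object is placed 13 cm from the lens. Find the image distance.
1/di = 1/f − 1/do → di = -4.716 cm (virtual image)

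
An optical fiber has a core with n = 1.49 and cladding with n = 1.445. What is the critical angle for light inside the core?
θc = arcsin(n_cladding/n_core) = 75.88°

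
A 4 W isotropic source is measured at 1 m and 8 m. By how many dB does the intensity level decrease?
Δβ = 20·log₁₀(r₂/r₁) = 18.06 dB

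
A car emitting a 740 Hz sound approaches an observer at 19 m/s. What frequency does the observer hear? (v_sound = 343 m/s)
f_obs = f·v/(v − v_s) = 783.4 Hz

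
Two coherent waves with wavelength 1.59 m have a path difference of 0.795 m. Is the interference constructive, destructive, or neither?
destructive — path difference = 0.5λ, an odd multiple of λ/2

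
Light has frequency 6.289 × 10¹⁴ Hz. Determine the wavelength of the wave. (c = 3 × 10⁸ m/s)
λ = c/f = 477 nm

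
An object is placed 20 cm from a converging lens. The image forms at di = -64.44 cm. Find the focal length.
1/f = 1/do + 1/di → f = 29 cm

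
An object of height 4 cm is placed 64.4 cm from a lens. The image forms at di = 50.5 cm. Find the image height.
hi = (-di/do) × ho = -3.137 cm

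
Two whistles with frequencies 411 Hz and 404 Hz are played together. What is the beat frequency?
7 Hz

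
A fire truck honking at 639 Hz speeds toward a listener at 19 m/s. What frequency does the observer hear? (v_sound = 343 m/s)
f_obs = f·v/(v − v_s) = 676.5 Hz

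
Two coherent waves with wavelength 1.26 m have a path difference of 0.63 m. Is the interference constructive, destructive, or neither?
destructive — path difference = 0.5λ, an odd multiple of λ/2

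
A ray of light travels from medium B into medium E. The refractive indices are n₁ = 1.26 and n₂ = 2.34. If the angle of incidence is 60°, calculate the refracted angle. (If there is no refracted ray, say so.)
sin θ₂ = (n₁/n₂)·sin θ₁ = 0.4663 → θ₂ = 27.8°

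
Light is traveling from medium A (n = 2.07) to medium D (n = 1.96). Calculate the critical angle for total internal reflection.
θc = arcsin(n₂/n₁) = 71.24°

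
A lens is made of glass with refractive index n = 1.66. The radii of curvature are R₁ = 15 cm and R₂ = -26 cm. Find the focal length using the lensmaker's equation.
1/f = (n − 1)(1/R₁ − 1/R₂) → f = 14.41 cm (converging lens)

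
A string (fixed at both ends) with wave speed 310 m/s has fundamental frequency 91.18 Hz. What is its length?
L = v/(2f₁) = 1.7 m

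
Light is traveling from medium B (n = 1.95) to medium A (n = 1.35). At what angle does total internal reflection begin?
θc = arcsin(n₂/n₁) = 43.81°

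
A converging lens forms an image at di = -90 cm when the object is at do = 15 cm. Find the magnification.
M = −di/do = 6 (upright image)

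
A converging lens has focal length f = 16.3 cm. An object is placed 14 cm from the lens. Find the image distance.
1/di = 1/f − 1/do → di = -99.22 cm (virtual image)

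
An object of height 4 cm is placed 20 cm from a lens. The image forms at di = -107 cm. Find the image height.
hi = (-di/do) × ho = 21.4 cm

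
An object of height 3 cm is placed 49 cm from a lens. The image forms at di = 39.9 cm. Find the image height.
hi = (-di/do) × ho = -2.443 cm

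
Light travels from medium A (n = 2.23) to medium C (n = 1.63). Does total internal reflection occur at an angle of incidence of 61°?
θc = arcsin(n₂/n₁) = 46.97°; 61° > θc, so yes — total internal reflection.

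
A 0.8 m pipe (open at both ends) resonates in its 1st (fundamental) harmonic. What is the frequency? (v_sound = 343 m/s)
fₙ = nv/(2L) = 214.4 Hz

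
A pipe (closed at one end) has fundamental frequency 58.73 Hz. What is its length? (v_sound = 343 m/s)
L = v/(4f₁) = 1.46 m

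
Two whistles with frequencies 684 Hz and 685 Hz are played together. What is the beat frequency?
1 Hz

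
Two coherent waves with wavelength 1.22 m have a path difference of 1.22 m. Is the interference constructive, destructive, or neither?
constructive — path difference = 1λ, a whole number of wavelengths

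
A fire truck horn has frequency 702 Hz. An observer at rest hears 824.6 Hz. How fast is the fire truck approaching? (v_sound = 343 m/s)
v_s = v·(1 − f/f_obs) = 51 m/s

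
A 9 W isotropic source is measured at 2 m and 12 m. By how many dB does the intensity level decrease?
Δβ = 20·log₁₀(r₂/r₁) = 15.56 dB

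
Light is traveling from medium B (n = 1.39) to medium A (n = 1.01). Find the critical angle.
θc = arcsin(n₂/n₁) = 46.6°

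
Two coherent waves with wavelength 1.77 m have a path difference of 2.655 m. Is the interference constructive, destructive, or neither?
destructive — path difference = 1.5λ, an odd multiple of λ/2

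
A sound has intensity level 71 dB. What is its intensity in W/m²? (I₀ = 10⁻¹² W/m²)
I = I₀·10^(β/10) = 1.26 × 10⁻⁵ W/m²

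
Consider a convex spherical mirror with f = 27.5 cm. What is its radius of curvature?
R = 2|f| = 55 cm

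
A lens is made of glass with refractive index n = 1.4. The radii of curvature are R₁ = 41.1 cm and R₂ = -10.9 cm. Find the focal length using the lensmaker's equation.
1/f = (n − 1)(1/R₁ − 1/R₂) → f = 21.54 cm (converging lens)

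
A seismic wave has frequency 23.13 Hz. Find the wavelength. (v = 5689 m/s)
λ = v/f = 246 m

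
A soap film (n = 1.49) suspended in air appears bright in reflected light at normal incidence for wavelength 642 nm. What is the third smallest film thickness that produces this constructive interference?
2nt = (m − ½)λ with m = 3 → t = (m − ½)λ/(2n) = 538.6 nm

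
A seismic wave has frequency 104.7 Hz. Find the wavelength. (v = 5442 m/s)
λ = v/f = 51.98 m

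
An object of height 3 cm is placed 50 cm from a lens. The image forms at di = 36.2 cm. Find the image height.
hi = (-di/do) × ho = -2.172 cm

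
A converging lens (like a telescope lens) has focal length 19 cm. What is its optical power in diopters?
P = 1/f = 5.263 D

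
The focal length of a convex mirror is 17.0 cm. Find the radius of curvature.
R = 2|f| = 34 cm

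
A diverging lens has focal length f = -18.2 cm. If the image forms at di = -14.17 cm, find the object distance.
1/do = 1/f − 1/di → do = 63.99 cm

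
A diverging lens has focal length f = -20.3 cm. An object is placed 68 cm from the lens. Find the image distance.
1/di = 1/f − 1/do → di = -15.63 cm (virtual image)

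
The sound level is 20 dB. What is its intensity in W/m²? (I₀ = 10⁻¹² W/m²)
I = I₀·10^(β/10) = 1.00 × 10⁻¹⁰ W/m²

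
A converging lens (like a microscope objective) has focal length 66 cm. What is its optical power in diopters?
P = 1/f = 1.515 D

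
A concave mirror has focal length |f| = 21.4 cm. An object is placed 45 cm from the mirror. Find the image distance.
f = +21.4 cm (concave); 1/di = 1/f − 1/do → di = 40.81 cm (real image, in front of mirror)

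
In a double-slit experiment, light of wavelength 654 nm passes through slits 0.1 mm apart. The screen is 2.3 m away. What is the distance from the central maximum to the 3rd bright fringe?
y = mλL/d = 45.13 mm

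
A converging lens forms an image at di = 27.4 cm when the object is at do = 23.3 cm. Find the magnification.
M = −di/do = -1.176 (inverted image)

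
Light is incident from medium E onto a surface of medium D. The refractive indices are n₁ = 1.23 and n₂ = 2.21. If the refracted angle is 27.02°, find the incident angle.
sin θ₁ = (n₂/n₁)·sin θ₂ → θ₁ = 54.71°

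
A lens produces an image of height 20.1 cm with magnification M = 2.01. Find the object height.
ho = |hi|/|M| = 10 cm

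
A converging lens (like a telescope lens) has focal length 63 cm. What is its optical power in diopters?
P = 1/f = 1.587 D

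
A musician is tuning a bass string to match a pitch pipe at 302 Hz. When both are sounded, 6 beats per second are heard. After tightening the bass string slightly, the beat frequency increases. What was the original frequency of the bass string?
308 Hz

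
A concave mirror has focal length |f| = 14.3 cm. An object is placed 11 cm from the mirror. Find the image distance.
f = +14.3 cm (concave); 1/di = 1/f − 1/do → di = -47.67 cm (virtual image, behind mirror)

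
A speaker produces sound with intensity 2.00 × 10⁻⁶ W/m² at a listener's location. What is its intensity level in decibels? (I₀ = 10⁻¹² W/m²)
β = 10·log₁₀(I/I₀) = 63.01 dB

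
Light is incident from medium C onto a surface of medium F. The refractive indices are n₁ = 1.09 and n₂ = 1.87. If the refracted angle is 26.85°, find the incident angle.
sin θ₁ = (n₂/n₁)·sin θ₂ → θ₁ = 50.79°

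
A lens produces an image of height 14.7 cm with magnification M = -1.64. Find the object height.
ho = |hi|/|M| = 8.963 cm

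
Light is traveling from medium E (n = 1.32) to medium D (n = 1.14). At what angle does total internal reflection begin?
θc = arcsin(n₂/n₁) = 59.73°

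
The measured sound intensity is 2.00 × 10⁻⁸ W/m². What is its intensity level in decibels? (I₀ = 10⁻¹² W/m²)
β = 10·log₁₀(I/I₀) = 43.01 dB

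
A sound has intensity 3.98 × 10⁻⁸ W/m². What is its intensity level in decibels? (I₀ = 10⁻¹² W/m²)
β = 10·log₁₀(I/I₀) = 46 dB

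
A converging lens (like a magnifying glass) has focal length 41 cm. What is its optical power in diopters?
P = 1/f = 2.439 D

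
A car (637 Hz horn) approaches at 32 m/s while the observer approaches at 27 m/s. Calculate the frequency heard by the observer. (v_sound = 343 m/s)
f_obs = f·(v + v_o)/(v − v_s) = 757.8 Hz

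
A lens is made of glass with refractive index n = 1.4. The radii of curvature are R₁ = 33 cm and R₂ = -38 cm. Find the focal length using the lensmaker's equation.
1/f = (n − 1)(1/R₁ − 1/R₂) → f = 44.15 cm (converging lens)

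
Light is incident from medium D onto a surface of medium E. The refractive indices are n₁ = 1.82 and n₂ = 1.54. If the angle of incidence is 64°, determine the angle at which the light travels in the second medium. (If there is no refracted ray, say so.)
sin θ₂ = (n₁/n₂)·sin θ₁ = 1.062 > 1, so there is no refracted ray — the light undergoes total internal reflection.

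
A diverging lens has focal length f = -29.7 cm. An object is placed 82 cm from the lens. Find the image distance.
1/di = 1/f − 1/do → di = -21.8 cm (virtual image)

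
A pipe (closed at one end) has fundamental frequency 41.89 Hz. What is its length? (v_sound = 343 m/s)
L = v/(4f₁) = 2.047 m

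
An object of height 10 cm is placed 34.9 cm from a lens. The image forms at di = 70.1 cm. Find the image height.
hi = (-di/do) × ho = -20.09 cm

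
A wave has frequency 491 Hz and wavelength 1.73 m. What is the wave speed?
v = fλ = 849.4 m/s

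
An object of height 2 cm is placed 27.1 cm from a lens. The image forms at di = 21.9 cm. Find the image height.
hi = (-di/do) × ho = -1.616 cm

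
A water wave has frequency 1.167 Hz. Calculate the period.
T = 1/f = 0.8569 s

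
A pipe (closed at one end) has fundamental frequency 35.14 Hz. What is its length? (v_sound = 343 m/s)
L = v/(4f₁) = 2.44 m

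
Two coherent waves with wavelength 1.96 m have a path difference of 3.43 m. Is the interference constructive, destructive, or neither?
neither (partial) — path difference = 1.75λ, neither a whole number of wavelengths nor an odd multiple of λ/2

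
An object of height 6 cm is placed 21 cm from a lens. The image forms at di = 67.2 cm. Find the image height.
hi = (-di/do) × ho = -19.2 cm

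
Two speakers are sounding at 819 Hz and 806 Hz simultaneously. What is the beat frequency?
13 Hz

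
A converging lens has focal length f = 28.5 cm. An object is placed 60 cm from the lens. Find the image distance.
1/di = 1/f − 1/do → di = 54.29 cm (real image)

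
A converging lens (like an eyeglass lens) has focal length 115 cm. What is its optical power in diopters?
P = 1/f = 0.8696 D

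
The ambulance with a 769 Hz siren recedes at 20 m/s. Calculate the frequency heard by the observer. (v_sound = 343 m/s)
f_obs = f·v/(v + v_s) = 726.6 Hz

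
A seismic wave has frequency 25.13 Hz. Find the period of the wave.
T = 1/f = 0.03979 s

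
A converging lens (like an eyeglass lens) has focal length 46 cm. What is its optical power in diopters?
P = 1/f = 2.174 D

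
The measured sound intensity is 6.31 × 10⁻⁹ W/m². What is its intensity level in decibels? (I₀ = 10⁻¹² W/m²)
β = 10·log₁₀(I/I₀) = 38 dB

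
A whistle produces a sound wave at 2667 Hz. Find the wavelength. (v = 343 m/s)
λ = v/f = 0.1286 m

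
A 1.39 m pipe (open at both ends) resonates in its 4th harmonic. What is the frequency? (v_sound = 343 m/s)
fₙ = nv/(2L) = 493.5 Hz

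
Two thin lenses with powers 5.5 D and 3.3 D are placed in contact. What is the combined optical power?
P_total = P₁ + P₂ = 8.8 D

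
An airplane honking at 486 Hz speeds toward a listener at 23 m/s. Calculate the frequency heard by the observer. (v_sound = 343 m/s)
f_obs = f·v/(v − v_s) = 520.9 Hz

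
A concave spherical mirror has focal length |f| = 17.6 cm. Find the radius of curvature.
R = 2|f| = 35.2 cm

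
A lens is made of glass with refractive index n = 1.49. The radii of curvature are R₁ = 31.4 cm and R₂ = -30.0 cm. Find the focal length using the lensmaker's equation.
1/f = (n − 1)(1/R₁ − 1/R₂) → f = 31.31 cm (converging lens)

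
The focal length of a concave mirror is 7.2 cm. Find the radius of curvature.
R = 2|f| = 14.4 cm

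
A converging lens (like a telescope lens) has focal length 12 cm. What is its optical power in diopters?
P = 1/f = 8.333 D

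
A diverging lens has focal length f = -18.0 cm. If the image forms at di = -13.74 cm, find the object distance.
1/do = 1/f − 1/di → do = 58.06 cm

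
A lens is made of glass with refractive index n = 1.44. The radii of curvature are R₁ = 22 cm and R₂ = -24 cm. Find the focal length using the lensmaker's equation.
1/f = (n − 1)(1/R₁ − 1/R₂) → f = 26.09 cm (converging lens)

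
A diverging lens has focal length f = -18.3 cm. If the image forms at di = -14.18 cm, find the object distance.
1/do = 1/f − 1/di → do = 62.98 cm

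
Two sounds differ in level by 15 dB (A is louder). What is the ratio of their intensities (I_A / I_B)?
I_A/I_B = 10^(Δβ/10) = 31.62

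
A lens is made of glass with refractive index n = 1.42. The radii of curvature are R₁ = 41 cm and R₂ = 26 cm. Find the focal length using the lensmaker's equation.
1/f = (n − 1)(1/R₁ − 1/R₂) → f = -169.2 cm (diverging lens)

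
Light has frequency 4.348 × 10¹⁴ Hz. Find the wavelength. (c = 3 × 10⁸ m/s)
λ = c/f = 690 nm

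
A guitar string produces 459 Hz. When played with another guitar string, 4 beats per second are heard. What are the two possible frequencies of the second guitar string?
f₂ = 459 ± 4 Hz → 463 Hz or 455 Hz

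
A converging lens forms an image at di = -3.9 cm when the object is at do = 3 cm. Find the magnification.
M = −di/do = 1.3 (upright image)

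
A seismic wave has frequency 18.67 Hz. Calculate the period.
T = 1/f = 0.05356 s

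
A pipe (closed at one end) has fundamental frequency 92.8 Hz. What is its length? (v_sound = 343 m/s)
L = v/(4f₁) = 0.924 m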